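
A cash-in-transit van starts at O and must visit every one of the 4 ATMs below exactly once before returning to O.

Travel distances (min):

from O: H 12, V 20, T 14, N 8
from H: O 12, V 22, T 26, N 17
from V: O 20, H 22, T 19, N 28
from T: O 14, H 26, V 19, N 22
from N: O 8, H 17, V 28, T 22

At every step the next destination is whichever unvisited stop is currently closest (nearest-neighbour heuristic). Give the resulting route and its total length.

At O the remaining stops are N 8, H 12, T 14, V 20; go to N.
At N the remaining stops are H 17, T 22, V 28; go to H.
At H the remaining stops are V 22, T 26; go to V.
At V the remaining stops are T 19; go to T.
Return T→O: 14.
Total = 8 + 17 + 22 + 19 + 14 = 80.

Total distance 80 min via the nearest-neighbour route O → N → H → V → T → O.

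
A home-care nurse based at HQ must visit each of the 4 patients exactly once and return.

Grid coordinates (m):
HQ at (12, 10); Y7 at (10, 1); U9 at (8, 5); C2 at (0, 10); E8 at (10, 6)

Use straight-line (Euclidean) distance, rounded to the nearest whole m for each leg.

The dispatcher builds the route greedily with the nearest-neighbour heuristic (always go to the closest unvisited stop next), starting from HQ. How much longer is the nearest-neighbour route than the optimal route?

From HQ: E8=4, U9=6, Y7=9, C2=12 → choose E8 (4).
From E8: U9=2, Y7=5, C2=11 → choose U9 (2).
From U9: Y7=4, C2=9 → choose Y7 (4).
From Y7: C2=13 → choose C2 (13).
NN route HQ → E8 → U9 → Y7 → C2 → HQ costs 35.
Optimal: HQ → C2 → U9 → Y7 → E8 → HQ costs 34 (by enumerating all 12 distinct tours).
Excess = 35 − 34 = 1.

The nearest-neighbour route is 1 m longer than optimal.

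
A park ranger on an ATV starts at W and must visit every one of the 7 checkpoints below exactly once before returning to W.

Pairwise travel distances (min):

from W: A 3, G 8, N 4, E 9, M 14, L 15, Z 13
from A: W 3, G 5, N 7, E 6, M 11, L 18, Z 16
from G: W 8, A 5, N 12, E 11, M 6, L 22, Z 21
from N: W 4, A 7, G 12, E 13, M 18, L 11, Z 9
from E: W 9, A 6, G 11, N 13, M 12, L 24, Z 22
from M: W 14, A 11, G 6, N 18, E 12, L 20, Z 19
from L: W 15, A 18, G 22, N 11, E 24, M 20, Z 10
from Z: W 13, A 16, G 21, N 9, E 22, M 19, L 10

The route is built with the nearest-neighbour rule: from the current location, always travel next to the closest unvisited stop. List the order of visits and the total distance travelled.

At W the remaining stops are A 3, N 4, G 8, E 9, Z 13, M 14, L 15; go to A.
At A the remaining stops are G 5, E 6, N 7, M 11, Z 16, L 18; go to G.
At G the remaining stops are M 6, E 11, N 12, Z 21, L 22; go to M.
At M the remaining stops are E 12, N 18, Z 19, L 20; go to E.
At E the remaining stops are N 13, Z 22, L 24; go to N.
At N the remaining stops are Z 9, L 11; go to Z.
At Z the remaining stops are L 10; go to L.
Return L→W: 15.
Total = 3 + 5 + 6 + 12 + 13 + 9 + 10 + 15 = 73.

Total distance 73 min via the nearest-neighbour route W → A → G → M → E → N → Z → L → W.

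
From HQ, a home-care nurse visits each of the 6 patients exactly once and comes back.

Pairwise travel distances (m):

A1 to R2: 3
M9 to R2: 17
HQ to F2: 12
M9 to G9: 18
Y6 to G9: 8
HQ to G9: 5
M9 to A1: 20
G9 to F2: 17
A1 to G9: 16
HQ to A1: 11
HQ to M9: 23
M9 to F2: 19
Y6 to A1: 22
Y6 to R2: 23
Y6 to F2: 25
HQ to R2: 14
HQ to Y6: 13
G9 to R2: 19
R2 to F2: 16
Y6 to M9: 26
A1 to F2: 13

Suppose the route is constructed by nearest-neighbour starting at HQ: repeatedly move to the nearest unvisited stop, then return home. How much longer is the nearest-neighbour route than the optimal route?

From HQ: G9=5, A1=11, F2=12, Y6=13, R2=14, M9=23 → choose G9 (5).
From G9: Y6=8, A1=16, F2=17, M9=18, R2=19 → choose Y6 (8).
From Y6: A1=22, R2=23, F2=25, M9=26 → choose A1 (22).
From A1: R2=3, F2=13, M9=20 → choose R2 (3).
From R2: F2=16, M9=17 → choose F2 (16).
From F2: M9=19 → choose M9 (19).
NN route HQ → G9 → Y6 → A1 → R2 → F2 → M9 → HQ costs 96.
Optimal: HQ → Y6 → G9 → M9 → R2 → A1 → F2 → HQ costs 84 (by enumerating all 360 distinct tours).
Excess = 96 − 84 = 12.

Excess over optimum: 12 m.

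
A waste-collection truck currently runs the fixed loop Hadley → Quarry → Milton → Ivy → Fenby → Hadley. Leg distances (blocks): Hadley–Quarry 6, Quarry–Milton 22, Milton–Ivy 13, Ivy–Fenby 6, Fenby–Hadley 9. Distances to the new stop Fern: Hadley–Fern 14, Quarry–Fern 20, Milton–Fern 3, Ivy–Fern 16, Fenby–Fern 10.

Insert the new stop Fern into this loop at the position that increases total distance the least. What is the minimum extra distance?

Insertion cost between consecutive stops i–j is d(i,Fern) + d(Fern,j) − d(i,j):
  between Hadley and Quarry: 14 + 20 − 6 = 28
  between Quarry and Milton: 20 + 3 − 22 = 1
  between Milton and Ivy: 3 + 16 − 13 = 6
  between Ivy and Fenby: 16 + 10 − 6 = 20
  between Fenby and Hadley: 10 + 14 − 9 = 15
Cheapest insertion is between Quarry and Milton, adding 1.
New total = 56 + 1 = 57.

Adding 1 blocks by placing Fern on the Quarry–Milton leg.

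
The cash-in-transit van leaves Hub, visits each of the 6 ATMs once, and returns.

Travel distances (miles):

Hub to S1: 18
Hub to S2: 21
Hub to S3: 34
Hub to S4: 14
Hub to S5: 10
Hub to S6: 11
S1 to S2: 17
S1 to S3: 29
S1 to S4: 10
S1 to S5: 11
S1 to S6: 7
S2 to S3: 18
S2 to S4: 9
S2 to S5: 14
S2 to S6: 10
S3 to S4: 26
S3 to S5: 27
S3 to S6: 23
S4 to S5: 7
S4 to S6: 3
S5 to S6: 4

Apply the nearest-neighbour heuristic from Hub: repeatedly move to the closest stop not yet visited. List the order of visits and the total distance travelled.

From Hub: distances to unvisited — S5=10, S6=11, S4=14, S1=18, S2=21, S3=34. Nearest is S5 (10).
From S5: distances to unvisited — S6=4, S4=7, S1=11, S2=14, S3=27. Nearest is S6 (4).
From S6: distances to unvisited — S4=3, S1=7, S2=10, S3=23. Nearest is S4 (3).
From S4: distances to unvisited — S2=9, S1=10, S3=26. Nearest is S2 (9).
From S2: distances to unvisited — S1=17, S3=18. Nearest is S1 (17).
From S1: distances to unvisited — S3=29. Nearest is S3 (29).
Return S3→Hub: 34.
Total = 10 + 4 + 3 + 9 + 17 + 29 + 34 = 106.

Total distance 106 miles via the nearest-neighbour route Hub → S5 → S6 → S4 → S2 → S1 → S3 → Hub.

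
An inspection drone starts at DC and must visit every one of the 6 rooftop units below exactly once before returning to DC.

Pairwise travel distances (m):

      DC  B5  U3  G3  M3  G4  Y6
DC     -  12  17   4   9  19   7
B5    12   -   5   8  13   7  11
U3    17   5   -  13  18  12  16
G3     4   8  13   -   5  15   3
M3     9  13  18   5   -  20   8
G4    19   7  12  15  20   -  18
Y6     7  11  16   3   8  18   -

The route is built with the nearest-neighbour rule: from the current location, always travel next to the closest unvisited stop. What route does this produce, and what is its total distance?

At DC the remaining stops are G3 4, Y6 7, M3 9, B5 12, U3 17, G4 19; go to G3.
At G3 the remaining stops are Y6 3, M3 5, B5 8, U3 13, G4 15; go to Y6.
At Y6 the remaining stops are M3 8, B5 11, U3 16, G4 18; go to M3.
At M3 the remaining stops are B5 13, U3 18, G4 20; go to B5.
At B5 the remaining stops are U3 5, G4 7; go to U3.
At U3 the remaining stops are G4 12; go to G4.
Return G4→DC: 19.
Total = 4 + 3 + 8 + 13 + 5 + 12 + 19 = 64.

Total distance 64 m via the nearest-neighbour route DC → G3 → Y6 → M3 → B5 → U3 → G4 → DC.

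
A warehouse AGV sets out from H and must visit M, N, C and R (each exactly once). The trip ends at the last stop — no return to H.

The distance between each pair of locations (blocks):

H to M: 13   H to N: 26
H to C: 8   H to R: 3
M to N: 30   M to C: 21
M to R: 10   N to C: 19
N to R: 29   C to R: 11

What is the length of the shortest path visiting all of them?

There are 4! = 24 possible orderings.
H - M - N - C - R: 13+30+19+11 = 73
H - M - N - R - C: 13+30+29+11 = 83
H - M - C - N - R: 13+21+19+29 = 82
H - M - C - R - N: 13+21+11+29 = 74
H - M - R - N - C: 13+10+29+19 = 71
H - M - R - C - N: 13+10+11+19 = 53
H - N - M - C - R: 26+30+21+11 = 88
H - N - M - R - C: 26+30+10+11 = 77
H - N - C - M - R: 26+19+21+10 = 76
H - N - C - R - M: 26+19+11+10 = 66
H - N - R - M - C: 26+29+10+21 = 86
H - N - R - C - M: 26+29+11+21 = 87
H - C - M - N - R: 8+21+30+29 = 88
H - C - M - R - N: 8+21+10+29 = 68
… (10 more)
The minimum is 53.
One shortest path: H → M → R → C → N.

53 blocks — the minimum one-way total.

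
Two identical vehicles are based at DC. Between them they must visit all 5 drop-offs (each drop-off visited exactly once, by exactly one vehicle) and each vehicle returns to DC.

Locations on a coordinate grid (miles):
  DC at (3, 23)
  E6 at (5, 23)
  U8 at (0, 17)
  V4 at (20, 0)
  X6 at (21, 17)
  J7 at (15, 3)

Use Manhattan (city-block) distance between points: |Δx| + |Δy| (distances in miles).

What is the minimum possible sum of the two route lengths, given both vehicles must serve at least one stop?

92 miles — the smallest possible combined total.

There are 2^4 − 1 = 15 ways to divide the 5 stops into two non-empty groups. For each, the best each vehicle can do is its own shortest tour through its group:
  {E6} + {U8, V4, X6, J7}: 4 + 88 = 92
  {U8} + {E6, V4, X6, J7}: 18 + 82 = 100
  {E6, U8} + {V4, X6, J7}: 22 + 82 = 104
  {V4} + {E6, U8, X6, J7}: 80 + 82 = 162
  {E6, V4} + {U8, X6, J7}: 80 + 82 = 162
  {U8, V4} + {E6, X6, J7}: 86 + 76 = 162
  … (15 splits in total)
Best: vehicle 1 DC → E6 → DC = 4; vehicle 2 DC → U8 → X6 → V4 → J7 → DC = 88; combined 92.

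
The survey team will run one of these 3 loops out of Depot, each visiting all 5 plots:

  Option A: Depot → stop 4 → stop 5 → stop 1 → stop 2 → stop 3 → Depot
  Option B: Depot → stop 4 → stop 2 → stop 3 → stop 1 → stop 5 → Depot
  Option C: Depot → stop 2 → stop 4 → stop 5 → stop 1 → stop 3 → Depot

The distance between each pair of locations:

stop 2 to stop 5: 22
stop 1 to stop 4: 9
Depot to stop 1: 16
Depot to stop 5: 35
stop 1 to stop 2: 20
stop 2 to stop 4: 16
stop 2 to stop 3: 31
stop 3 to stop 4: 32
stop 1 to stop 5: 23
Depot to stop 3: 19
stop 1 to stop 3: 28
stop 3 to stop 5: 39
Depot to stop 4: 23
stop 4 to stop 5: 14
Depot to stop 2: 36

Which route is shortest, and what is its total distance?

Option A: 23 + 14 + 23 + 20 + 31 + 19 = 130
Option B: 23 + 16 + 31 + 28 + 23 + 35 = 156
Option C: 36 + 16 + 14 + 23 + 28 + 19 = 136

Shortest is Option A, total 130.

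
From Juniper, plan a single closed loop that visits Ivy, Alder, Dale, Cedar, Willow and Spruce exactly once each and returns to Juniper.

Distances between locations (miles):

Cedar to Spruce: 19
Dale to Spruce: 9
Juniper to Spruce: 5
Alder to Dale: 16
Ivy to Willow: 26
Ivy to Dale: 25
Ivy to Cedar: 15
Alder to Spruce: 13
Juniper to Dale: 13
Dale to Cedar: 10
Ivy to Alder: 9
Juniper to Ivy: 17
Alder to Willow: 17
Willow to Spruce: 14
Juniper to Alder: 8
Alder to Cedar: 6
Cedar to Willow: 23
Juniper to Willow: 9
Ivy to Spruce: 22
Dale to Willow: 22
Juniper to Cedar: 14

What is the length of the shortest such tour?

Minimum total distance: 74 miles.

With 6 stops there are 6!/2 = 360 distinct round trips (a route and its reverse cost the same).
Juniper→Ivy→Alder→Dale→Cedar→Willow→Spruce→Juniper: 17+9+16+10+23+14+5 = 94
Juniper→Ivy→Alder→Dale→Cedar→Spruce→Willow→Juniper: 17+9+16+10+19+14+9 = 94
Juniper→Ivy→Alder→Dale→Willow→Cedar→Spruce→Juniper: 17+9+16+22+23+19+5 = 111
Juniper→Ivy→Alder→Dale→Willow→Spruce→Cedar→Juniper: 17+9+16+22+14+19+14 = 111
Juniper→Ivy→Alder→Dale→Spruce→Cedar→Willow→Juniper: 17+9+16+9+19+23+9 = 102
Juniper→Ivy→Alder→Dale→Spruce→Willow→Cedar→Juniper: 17+9+16+9+14+23+14 = 102
Juniper→Ivy→Alder→Cedar→Dale→Willow→Spruce→Juniper: 17+9+6+10+22+14+5 = 83
Juniper→Ivy→Alder→Cedar→Dale→Spruce→Willow→Juniper: 17+9+6+10+9+14+9 = 74
… (352 more)
The minimum is 74.
One optimal route: Juniper → Ivy → Alder → Cedar → Dale → Spruce → Willow → Juniper (or its reverse).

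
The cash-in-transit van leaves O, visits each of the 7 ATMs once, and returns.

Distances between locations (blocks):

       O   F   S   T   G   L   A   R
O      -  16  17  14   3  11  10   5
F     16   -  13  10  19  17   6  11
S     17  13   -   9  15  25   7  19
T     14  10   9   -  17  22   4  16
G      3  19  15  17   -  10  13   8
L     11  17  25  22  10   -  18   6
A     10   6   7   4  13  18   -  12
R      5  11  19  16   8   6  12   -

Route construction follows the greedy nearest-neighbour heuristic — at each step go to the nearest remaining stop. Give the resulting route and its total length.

70 blocks along O → G → R → L → F → A → T → S → O.

O → [G:3 / R:5 / A:10 / L:11 / T:14 / F:16 / S:17] → G (3)
G → [R:8 / L:10 / A:13 / S:15 / T:17 / F:19] → R (8)
R → [L:6 / F:11 / A:12 / T:16 / S:19] → L (6)
L → [F:17 / A:18 / T:22 / S:25] → F (17)
F → [A:6 / T:10 / S:13] → A (6)
A → [T:4 / S:7] → T (4)
T → [S:9] → S (9)
Return S→O: 17.
Total = 3 + 8 + 6 + 17 + 6 + 4 + 9 + 17 = 70.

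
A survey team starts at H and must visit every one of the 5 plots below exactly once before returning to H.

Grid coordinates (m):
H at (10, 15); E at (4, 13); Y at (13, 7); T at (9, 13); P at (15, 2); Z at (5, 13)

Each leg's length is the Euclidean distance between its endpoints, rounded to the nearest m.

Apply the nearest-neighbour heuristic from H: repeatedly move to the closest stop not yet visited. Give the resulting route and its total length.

Total distance 37 m via the nearest-neighbour route H → T → Z → E → Y → P → H.

H → [T:2 / Z:5 / E:6 / Y:9 / P:14] → T (2)
T → [Z:4 / E:5 / Y:7 / P:13] → Z (4)
Z → [E:1 / Y:10 / P:15] → E (1)
E → [Y:11 / P:16] → Y (11)
Y → [P:5] → P (5)
Return P→H: 14.
Total = 2 + 4 + 1 + 11 + 5 + 14 = 37.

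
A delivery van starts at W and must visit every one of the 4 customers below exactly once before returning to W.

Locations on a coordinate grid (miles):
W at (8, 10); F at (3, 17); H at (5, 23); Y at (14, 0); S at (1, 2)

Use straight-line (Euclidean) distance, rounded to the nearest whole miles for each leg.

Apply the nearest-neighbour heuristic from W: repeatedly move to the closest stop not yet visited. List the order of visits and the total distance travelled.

At W the remaining stops are F 9, S 11, Y 12, H 13; go to F.
At F the remaining stops are H 6, S 15, Y 20; go to H.
At H the remaining stops are S 21, Y 25; go to S.
At S the remaining stops are Y 13; go to Y.
Return Y→W: 12.
Total = 9 + 6 + 21 + 13 + 12 = 61.

Total distance 61 miles via the nearest-neighbour route W → F → H → S → Y → W.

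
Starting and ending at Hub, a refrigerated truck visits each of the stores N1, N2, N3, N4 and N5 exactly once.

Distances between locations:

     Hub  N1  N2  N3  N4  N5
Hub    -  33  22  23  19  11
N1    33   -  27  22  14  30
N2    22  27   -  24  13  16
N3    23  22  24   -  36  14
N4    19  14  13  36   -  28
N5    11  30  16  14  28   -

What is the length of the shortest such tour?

Hub - N1 - N2 - N3 - N4 - N5 - Hub: 33+27+24+36+28+11 = 159
Hub - N1 - N2 - N3 - N5 - N4 - Hub: 33+27+24+14+28+19 = 145
Hub - N1 - N2 - N4 - N3 - N5 - Hub: 33+27+13+36+14+11 = 134
Hub - N1 - N2 - N4 - N5 - N3 - Hub: 33+27+13+28+14+23 = 138
Hub - N1 - N2 - N5 - N3 - N4 - Hub: 33+27+16+14+36+19 = 145
Hub - N1 - N2 - N5 - N4 - N3 - Hub: 33+27+16+28+36+23 = 163
Hub - N1 - N3 - N2 - N4 - N5 - Hub: 33+22+24+13+28+11 = 131
Hub - N1 - N3 - N2 - N5 - N4 - Hub: 33+22+24+16+28+19 = 142
Hub - N1 - N3 - N4 - N2 - N5 - Hub: 33+22+36+13+16+11 = 131
Hub - N1 - N3 - N4 - N5 - N2 - Hub: 33+22+36+28+16+22 = 157
Hub - N1 - N3 - N5 - N2 - N4 - Hub: 33+22+14+16+13+19 = 117
Hub - N1 - N3 - N5 - N4 - N2 - Hub: 33+22+14+28+13+22 = 132
Hub - N1 - N4 - N2 - N3 - N5 - Hub: 33+14+13+24+14+11 = 109
Hub - N1 - N4 - N2 - N5 - N3 - Hub: 33+14+13+16+14+23 = 113
… (46 more)
Hub - N2 - N4 - N1 - N3 - N5 - Hub: 22+13+14+22+14+11 = 96  ← best
The minimum is 96.
One optimal route: Hub → N2 → N4 → N1 → N3 → N5 → Hub (or its reverse).

Minimum total distance: 96.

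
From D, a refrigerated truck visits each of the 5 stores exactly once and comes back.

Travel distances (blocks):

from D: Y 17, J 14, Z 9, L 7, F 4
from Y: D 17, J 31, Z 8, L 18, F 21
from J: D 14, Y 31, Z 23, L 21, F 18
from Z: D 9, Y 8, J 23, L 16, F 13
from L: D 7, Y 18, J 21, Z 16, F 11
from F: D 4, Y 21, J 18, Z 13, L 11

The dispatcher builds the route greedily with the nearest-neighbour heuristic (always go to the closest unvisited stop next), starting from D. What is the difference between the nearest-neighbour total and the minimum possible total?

Excess over optimum: 6 blocks.

D: F=4, L=7, Z=9, J=14, Y=17 ⇒ F
F: L=11, Z=13, J=18, Y=21 ⇒ L
L: Z=16, Y=18, J=21 ⇒ Z
Z: Y=8, J=23 ⇒ Y
Y: J=31 ⇒ J
NN route D → F → L → Z → Y → J → D costs 84.
Optimal: D → J → Z → Y → L → F → D costs 78 (by enumerating all 60 distinct tours).
Excess = 84 − 78 = 6.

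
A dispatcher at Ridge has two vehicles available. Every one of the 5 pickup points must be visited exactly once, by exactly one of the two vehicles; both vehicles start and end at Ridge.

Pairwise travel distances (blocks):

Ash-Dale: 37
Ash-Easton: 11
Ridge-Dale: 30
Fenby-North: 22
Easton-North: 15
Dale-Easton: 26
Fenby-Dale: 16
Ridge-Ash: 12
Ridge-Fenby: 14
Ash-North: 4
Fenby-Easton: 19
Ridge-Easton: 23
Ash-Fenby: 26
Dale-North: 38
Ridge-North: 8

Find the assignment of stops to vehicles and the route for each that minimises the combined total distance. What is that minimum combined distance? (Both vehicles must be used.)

There are 2^4 − 1 = 15 ways to divide the 5 stops into two non-empty groups. For each, the best each vehicle can do is its own shortest tour through its group:
  {Ash} + {Fenby, Dale, Easton, North}: 24 + 79 = 103
  {Fenby} + {Ash, Dale, Easton, North}: 28 + 79 = 107
  {Ash, Fenby} + {Dale, Easton, North}: 52 + 79 = 131
  {Dale} + {Ash, Fenby, Easton, North}: 60 + 56 = 116
  {Ash, Dale} + {Fenby, Easton, North}: 79 + 56 = 135
  {Fenby, Dale} + {Ash, Easton, North}: 60 + 46 = 106
  … (15 splits in total)
  {Ash, Fenby, Dale, Easton} + {North}: 79 + 16 = 95  ← best
Best: vehicle 1 Ridge → Ash → Easton → Dale → Fenby → Ridge = 79; vehicle 2 Ridge → North → Ridge = 16; combined 95.

Minimum combined distance: 95 blocks.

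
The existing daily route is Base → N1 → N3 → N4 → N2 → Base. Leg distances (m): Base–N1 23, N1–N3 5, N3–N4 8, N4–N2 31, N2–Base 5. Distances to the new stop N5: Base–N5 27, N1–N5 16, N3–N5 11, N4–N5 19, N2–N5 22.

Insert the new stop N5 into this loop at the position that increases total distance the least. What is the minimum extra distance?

Insertion cost between consecutive stops i–j is d(i,N5) + d(N5,j) − d(i,j):
  between Base and N1: 27 + 16 − 23 = 20
  between N1 and N3: 16 + 11 − 5 = 22
  between N3 and N4: 11 + 19 − 8 = 22
  between N4 and N2: 19 + 22 − 31 = 10
  between N2 and Base: 22 + 27 − 5 = 44
Cheapest insertion is between N4 and N2, adding 10.
New total = 72 + 10 = 82.

Adding 10 m by placing N5 on the N4–N2 leg.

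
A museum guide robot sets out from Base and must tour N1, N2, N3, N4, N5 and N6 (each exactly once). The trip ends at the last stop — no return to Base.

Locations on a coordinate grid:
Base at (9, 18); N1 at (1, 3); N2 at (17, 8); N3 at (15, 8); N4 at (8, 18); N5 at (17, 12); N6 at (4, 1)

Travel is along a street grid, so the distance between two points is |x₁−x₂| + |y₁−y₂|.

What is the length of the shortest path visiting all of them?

There are 6! = 720 possible orderings.
Base → N1 → N2 → N3 → N4 → N5 → N6: 23+21+2+17+15+24 = 102
Base → N1 → N2 → N3 → N4 → N6 → N5: 23+21+2+17+21+24 = 108
Base → N1 → N2 → N3 → N5 → N4 → N6: 23+21+2+6+15+21 = 88
Base → N1 → N2 → N3 → N5 → N6 → N4: 23+21+2+6+24+21 = 97
Base → N1 → N2 → N3 → N6 → N4 → N5: 23+21+2+18+21+15 = 100
Base → N1 → N2 → N3 → N6 → N5 → N4: 23+21+2+18+24+15 = 103
Base → N1 → N2 → N4 → N3 → N5 → N6: 23+21+19+17+6+24 = 110
Base → N1 → N2 → N4 → N3 → N6 → N5: 23+21+19+17+18+24 = 122
… (712 more)
Base → N4 → N5 → N2 → N3 → N6 → N1: 1+15+4+2+18+5 = 45  ← best
The minimum is 45.
One shortest path: Base → N4 → N5 → N2 → N3 → N6 → N1.

Shortest open route: 45.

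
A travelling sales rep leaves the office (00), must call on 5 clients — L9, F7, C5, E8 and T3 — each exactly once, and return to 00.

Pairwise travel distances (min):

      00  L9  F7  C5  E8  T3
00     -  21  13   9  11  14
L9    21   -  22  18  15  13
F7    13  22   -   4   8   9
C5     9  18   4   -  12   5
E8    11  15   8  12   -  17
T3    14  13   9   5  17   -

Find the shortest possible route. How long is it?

00 → L9 → F7 → C5 → E8 → T3 → 00: 21+22+4+12+17+14 = 90
00 → L9 → F7 → C5 → T3 → E8 → 00: 21+22+4+5+17+11 = 80
00 → L9 → F7 → E8 → C5 → T3 → 00: 21+22+8+12+5+14 = 82
00 → L9 → F7 → E8 → T3 → C5 → 00: 21+22+8+17+5+9 = 82
00 → L9 → F7 → T3 → C5 → E8 → 00: 21+22+9+5+12+11 = 80
00 → L9 → F7 → T3 → E8 → C5 → 00: 21+22+9+17+12+9 = 90
00 → L9 → C5 → F7 → E8 → T3 → 00: 21+18+4+8+17+14 = 82
00 → L9 → C5 → F7 → T3 → E8 → 00: 21+18+4+9+17+11 = 80
00 → L9 → C5 → E8 → F7 → T3 → 00: 21+18+12+8+9+14 = 82
00 → L9 → C5 → E8 → T3 → F7 → 00: 21+18+12+17+9+13 = 90
00 → L9 → C5 → T3 → F7 → E8 → 00: 21+18+5+9+8+11 = 72
00 → L9 → C5 → T3 → E8 → F7 → 00: 21+18+5+17+8+13 = 82
00 → L9 → E8 → F7 → C5 → T3 → 00: 21+15+8+4+5+14 = 67
00 → L9 → E8 → F7 → T3 → C5 → 00: 21+15+8+9+5+9 = 67
… (46 more)
00 → F7 → C5 → T3 → L9 → E8 → 00: 13+4+5+13+15+11 = 61  ← best
The minimum is 61.
One optimal route: 00 → F7 → C5 → T3 → L9 → E8 → 00 (or its reverse).

Minimum total distance: 61 min.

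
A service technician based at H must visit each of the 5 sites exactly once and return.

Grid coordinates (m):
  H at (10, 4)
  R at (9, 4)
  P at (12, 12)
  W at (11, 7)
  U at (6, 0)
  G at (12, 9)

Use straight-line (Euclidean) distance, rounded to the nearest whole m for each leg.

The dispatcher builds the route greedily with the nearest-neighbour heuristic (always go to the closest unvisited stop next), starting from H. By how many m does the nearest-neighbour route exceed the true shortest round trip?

Excess over optimum: 2 m.

H: R=1, W=3, G=5, U=6, P=8 ⇒ R
R: W=4, U=5, G=6, P=9 ⇒ W
W: G=2, P=5, U=9 ⇒ G
G: P=3, U=11 ⇒ P
P: U=13 ⇒ U
NN route H → R → W → G → P → U → H costs 29.
Optimal: H → R → U → P → G → W → H costs 27 (by enumerating all 60 distinct tours).
Excess = 29 − 27 = 2.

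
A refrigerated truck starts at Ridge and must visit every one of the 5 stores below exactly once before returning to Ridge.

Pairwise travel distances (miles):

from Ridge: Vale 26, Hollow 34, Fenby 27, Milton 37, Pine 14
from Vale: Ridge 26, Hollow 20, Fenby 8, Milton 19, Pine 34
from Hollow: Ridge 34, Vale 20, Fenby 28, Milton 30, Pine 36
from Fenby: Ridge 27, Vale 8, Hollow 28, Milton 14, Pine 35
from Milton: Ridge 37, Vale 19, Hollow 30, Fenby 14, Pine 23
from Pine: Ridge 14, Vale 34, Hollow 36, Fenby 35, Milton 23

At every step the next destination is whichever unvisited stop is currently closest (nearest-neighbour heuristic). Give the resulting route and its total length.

Nearest-neighbour total = 113 miles; route Ridge → Pine → Milton → Fenby → Vale → Hollow → Ridge.

Ridge → [Pine:14 / Vale:26 / Fenby:27 / Hollow:34 / Milton:37] → Pine (14)
Pine → [Milton:23 / Vale:34 / Fenby:35 / Hollow:36] → Milton (23)
Milton → [Fenby:14 / Vale:19 / Hollow:30] → Fenby (14)
Fenby → [Vale:8 / Hollow:28] → Vale (8)
Vale → [Hollow:20] → Hollow (20)
Return Hollow→Ridge: 34.
Total = 14 + 23 + 14 + 8 + 20 + 34 = 113.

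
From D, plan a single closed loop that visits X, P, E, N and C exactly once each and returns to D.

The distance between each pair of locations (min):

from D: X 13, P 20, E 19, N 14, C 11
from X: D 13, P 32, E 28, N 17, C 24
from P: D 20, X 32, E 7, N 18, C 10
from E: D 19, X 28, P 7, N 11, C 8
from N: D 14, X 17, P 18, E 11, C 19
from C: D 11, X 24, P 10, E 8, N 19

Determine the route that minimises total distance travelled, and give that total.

Shortest round trip = 69 min.

With 5 stops there are 5!/2 = 60 distinct round trips (a route and its reverse cost the same).
D → X → P → E → N → C → D: 13+32+7+11+19+11 = 93
D → X → P → E → C → N → D: 13+32+7+8+19+14 = 93
D → X → P → N → E → C → D: 13+32+18+11+8+11 = 93
D → X → P → N → C → E → D: 13+32+18+19+8+19 = 109
D → X → P → C → E → N → D: 13+32+10+8+11+14 = 88
D → X → P → C → N → E → D: 13+32+10+19+11+19 = 104
D → X → E → P → N → C → D: 13+28+7+18+19+11 = 96
D → X → E → P → C → N → D: 13+28+7+10+19+14 = 91
D → X → E → N → P → C → D: 13+28+11+18+10+11 = 91
D → X → E → N → C → P → D: 13+28+11+19+10+20 = 101
D → X → E → C → P → N → D: 13+28+8+10+18+14 = 91
D → X → E → C → N → P → D: 13+28+8+19+18+20 = 106
D → X → N → P → E → C → D: 13+17+18+7+8+11 = 74
D → X → N → P → C → E → D: 13+17+18+10+8+19 = 85
… (46 more)
D → X → N → E → P → C → D: 13+17+11+7+10+11 = 69  ← best
The minimum is 69.
One optimal route: D → X → N → E → P → C → D (or its reverse).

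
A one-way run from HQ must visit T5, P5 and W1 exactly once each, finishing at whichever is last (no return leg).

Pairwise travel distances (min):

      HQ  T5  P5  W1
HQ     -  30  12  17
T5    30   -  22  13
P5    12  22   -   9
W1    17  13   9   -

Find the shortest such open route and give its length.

There are 3! = 6 possible orderings.
HQ - T5 - P5 - W1: 30+22+9 = 61
HQ - T5 - W1 - P5: 30+13+9 = 52
HQ - P5 - T5 - W1: 12+22+13 = 47
HQ - P5 - W1 - T5: 12+9+13 = 34
HQ - W1 - T5 - P5: 17+13+22 = 52
HQ - W1 - P5 - T5: 17+9+22 = 48
The minimum is 34.
One shortest path: HQ → P5 → W1 → T5.

Minimum one-way distance = 34 min.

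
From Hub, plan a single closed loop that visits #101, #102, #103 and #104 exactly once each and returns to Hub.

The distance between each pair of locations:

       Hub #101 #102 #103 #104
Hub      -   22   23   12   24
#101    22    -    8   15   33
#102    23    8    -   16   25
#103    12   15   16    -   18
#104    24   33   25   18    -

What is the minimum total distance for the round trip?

There are 12 distinct closed tours to check (reversals are equivalent).
Hub→#101→#102→#103→#104→Hub: 22+8+16+18+24 = 88
Hub→#101→#102→#104→#103→Hub: 22+8+25+18+12 = 85
Hub→#101→#103→#102→#104→Hub: 22+15+16+25+24 = 102
Hub→#101→#103→#104→#102→Hub: 22+15+18+25+23 = 103
Hub→#101→#104→#102→#103→Hub: 22+33+25+16+12 = 108
Hub→#101→#104→#103→#102→Hub: 22+33+18+16+23 = 112
Hub→#102→#101→#103→#104→Hub: 23+8+15+18+24 = 88
Hub→#102→#101→#104→#103→Hub: 23+8+33+18+12 = 94
Hub→#102→#103→#101→#104→Hub: 23+16+15+33+24 = 111
Hub→#102→#104→#101→#103→Hub: 23+25+33+15+12 = 108
Hub→#103→#101→#102→#104→Hub: 12+15+8+25+24 = 84
Hub→#103→#102→#101→#104→Hub: 12+16+8+33+24 = 93
The minimum is 84.
One optimal route: Hub → #103 → #101 → #102 → #104 → Hub (or its reverse).

84 — the shortest possible round trip.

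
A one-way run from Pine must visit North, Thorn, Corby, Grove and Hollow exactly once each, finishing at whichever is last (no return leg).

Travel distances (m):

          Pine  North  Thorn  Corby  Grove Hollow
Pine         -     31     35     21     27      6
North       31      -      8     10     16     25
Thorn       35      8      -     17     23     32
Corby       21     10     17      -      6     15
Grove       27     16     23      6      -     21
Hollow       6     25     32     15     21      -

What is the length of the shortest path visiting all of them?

Minimum one-way distance = 51 m.

There are 5! = 120 possible orderings.
Pine → North → Thorn → Corby → Grove → Hollow: 31+8+17+6+21 = 83
Pine → North → Thorn → Corby → Hollow → Grove: 31+8+17+15+21 = 92
Pine → North → Thorn → Grove → Corby → Hollow: 31+8+23+6+15 = 83
Pine → North → Thorn → Grove → Hollow → Corby: 31+8+23+21+15 = 98
Pine → North → Thorn → Hollow → Corby → Grove: 31+8+32+15+6 = 92
Pine → North → Thorn → Hollow → Grove → Corby: 31+8+32+21+6 = 98
Pine → North → Corby → Thorn → Grove → Hollow: 31+10+17+23+21 = 102
Pine → North → Corby → Thorn → Hollow → Grove: 31+10+17+32+21 = 111
Pine → North → Corby → Grove → Thorn → Hollow: 31+10+6+23+32 = 102
Pine → North → Corby → Grove → Hollow → Thorn: 31+10+6+21+32 = 100
Pine → North → Corby → Hollow → Thorn → Grove: 31+10+15+32+23 = 111
Pine → North → Corby → Hollow → Grove → Thorn: 31+10+15+21+23 = 100
Pine → North → Grove → Thorn → Corby → Hollow: 31+16+23+17+15 = 102
Pine → North → Grove → Thorn → Hollow → Corby: 31+16+23+32+15 = 117
… (106 more)
Pine → Hollow → Corby → Grove → North → Thorn: 6+15+6+16+8 = 51  ← best
The minimum is 51.
One shortest path: Pine → Hollow → Corby → Grove → North → Thorn.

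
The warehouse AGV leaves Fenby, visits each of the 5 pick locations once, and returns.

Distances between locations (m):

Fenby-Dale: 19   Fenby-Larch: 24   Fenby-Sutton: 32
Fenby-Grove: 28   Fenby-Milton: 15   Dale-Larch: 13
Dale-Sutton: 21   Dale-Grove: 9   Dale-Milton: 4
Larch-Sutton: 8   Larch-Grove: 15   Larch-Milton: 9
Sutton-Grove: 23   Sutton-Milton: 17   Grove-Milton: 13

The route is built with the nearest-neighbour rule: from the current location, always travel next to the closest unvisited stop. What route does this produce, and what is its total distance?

From Fenby: distances to unvisited — Milton=15, Dale=19, Larch=24, Grove=28, Sutton=32. Nearest is Milton (15).
From Milton: distances to unvisited — Dale=4, Larch=9, Grove=13, Sutton=17. Nearest is Dale (4).
From Dale: distances to unvisited — Grove=9, Larch=13, Sutton=21. Nearest is Grove (9).
From Grove: distances to unvisited — Larch=15, Sutton=23. Nearest is Larch (15).
From Larch: distances to unvisited — Sutton=8. Nearest is Sutton (8).
Return Sutton→Fenby: 32.
Total = 15 + 4 + 9 + 15 + 8 + 32 = 83.

83 m along Fenby → Milton → Dale → Grove → Larch → Sutton → Fenby.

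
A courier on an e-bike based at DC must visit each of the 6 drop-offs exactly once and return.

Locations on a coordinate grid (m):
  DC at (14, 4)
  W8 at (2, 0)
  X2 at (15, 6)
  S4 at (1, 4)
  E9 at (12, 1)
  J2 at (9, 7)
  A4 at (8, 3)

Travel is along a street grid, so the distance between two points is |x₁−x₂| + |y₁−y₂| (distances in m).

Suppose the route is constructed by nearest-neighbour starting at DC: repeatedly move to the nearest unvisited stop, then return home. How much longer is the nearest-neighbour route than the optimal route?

6 m longer than the optimal tour.

DC: X2=3, E9=5, A4=7, J2=8, S4=13, W8=16 ⇒ X2
X2: J2=7, E9=8, A4=10, S4=16, W8=19 ⇒ J2
J2: A4=5, E9=9, S4=11, W8=14 ⇒ A4
A4: E9=6, S4=8, W8=9 ⇒ E9
E9: W8=11, S4=14 ⇒ W8
W8: S4=5 ⇒ S4
NN route DC → X2 → J2 → A4 → E9 → W8 → S4 → DC costs 50.
Optimal: DC → X2 → J2 → A4 → S4 → W8 → E9 → DC costs 44 (by enumerating all 360 distinct tours).
Excess = 50 − 44 = 6.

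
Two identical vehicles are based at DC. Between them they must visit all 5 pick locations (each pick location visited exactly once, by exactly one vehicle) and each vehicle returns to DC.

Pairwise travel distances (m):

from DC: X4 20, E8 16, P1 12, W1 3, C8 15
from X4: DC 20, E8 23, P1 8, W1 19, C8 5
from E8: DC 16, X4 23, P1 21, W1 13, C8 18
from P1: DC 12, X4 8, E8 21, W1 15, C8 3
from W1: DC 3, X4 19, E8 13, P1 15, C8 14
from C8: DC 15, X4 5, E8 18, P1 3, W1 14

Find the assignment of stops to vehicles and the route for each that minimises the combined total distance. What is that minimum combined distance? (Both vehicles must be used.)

There are 2^4 − 1 = 15 ways to divide the 5 stops into two non-empty groups. For each, the best each vehicle can do is its own shortest tour through its group:
  {X4} + {E8, P1, W1, C8}: 40 + 49 = 89
  {E8} + {X4, P1, W1, C8}: 32 + 42 = 74
  {X4, E8} + {P1, W1, C8}: 59 + 32 = 91
  {P1} + {X4, E8, W1, C8}: 24 + 59 = 83
  {X4, P1} + {E8, W1, C8}: 40 + 49 = 89
  {E8, P1} + {X4, W1, C8}: 49 + 42 = 91
  … (15 splits in total)
  {W1} + {X4, E8, P1, C8}: 6 + 59 = 65  ← best
Best: vehicle 1 DC → W1 → DC = 6; vehicle 2 DC → E8 → X4 → C8 → P1 → DC = 59; combined 65.

Minimum combined distance: 65 m.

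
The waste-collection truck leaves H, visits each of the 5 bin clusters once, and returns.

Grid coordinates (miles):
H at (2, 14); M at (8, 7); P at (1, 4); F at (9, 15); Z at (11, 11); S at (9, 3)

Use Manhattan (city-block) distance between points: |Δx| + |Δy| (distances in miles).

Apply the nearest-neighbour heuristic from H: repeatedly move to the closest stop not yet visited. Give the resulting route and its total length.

From H: distances to unvisited — F=8, P=11, Z=12, M=13, S=18. Nearest is F (8).
From F: distances to unvisited — Z=6, M=9, S=12, P=19. Nearest is Z (6).
From Z: distances to unvisited — M=7, S=10, P=17. Nearest is M (7).
From M: distances to unvisited — S=5, P=10. Nearest is S (5).
From S: distances to unvisited — P=9. Nearest is P (9).
Return P→H: 11.
Total = 8 + 6 + 7 + 5 + 9 + 11 = 46.

Total distance 46 miles via the nearest-neighbour route H → F → Z → M → S → P → H.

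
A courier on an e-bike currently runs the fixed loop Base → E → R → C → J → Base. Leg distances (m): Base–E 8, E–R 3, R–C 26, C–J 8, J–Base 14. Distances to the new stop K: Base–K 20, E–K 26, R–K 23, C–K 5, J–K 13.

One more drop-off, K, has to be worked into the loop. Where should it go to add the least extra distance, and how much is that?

Insertion cost between consecutive stops i–j is d(i,K) + d(K,j) − d(i,j):
  between Base and E: 20 + 26 − 8 = 38
  between E and R: 26 + 23 − 3 = 46
  between R and C: 23 + 5 − 26 = 2
  between C and J: 5 + 13 − 8 = 10
  between J and Base: 13 + 20 − 14 = 19
Cheapest insertion is between R and C, adding 2.
New total = 59 + 2 = 61.

Adding 2 m by placing K on the R–C leg.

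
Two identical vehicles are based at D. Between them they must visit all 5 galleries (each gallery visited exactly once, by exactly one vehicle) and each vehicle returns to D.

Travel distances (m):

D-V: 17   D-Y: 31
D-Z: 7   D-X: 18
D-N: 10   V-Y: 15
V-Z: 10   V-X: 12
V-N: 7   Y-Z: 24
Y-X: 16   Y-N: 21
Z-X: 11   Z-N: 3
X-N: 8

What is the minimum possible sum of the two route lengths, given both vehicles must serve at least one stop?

Minimum combined distance: 80 m.

Try each way of splitting the stops between the two vehicles (each non-empty) and, for each split, find the best tour for each vehicle:
  {V} + {Y, Z, X, N}: 34 + 65 = 99
  {Y} + {V, Z, X, N}: 62 + 47 = 109
  {V, Y} + {Z, X, N}: 63 + 36 = 99
  {Z} + {V, Y, X, N}: 14 + 66 = 80
  {V, Z} + {Y, X, N}: 34 + 65 = 99
  {Y, Z} + {V, X, N}: 62 + 47 = 109
  … (15 splits in total)
Best: vehicle 1 D → Z → D = 14; vehicle 2 D → V → Y → X → N → D = 66; combined 80.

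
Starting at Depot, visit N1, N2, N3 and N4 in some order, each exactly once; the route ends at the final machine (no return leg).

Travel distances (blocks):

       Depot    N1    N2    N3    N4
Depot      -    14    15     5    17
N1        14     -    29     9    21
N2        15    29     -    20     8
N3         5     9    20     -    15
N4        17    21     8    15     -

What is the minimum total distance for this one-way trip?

Shortest open route: 43 blocks.

There are 4! = 24 possible orderings.
Depot → N1 → N2 → N3 → N4: 14+29+20+15 = 78
Depot → N1 → N2 → N4 → N3: 14+29+8+15 = 66
Depot → N1 → N3 → N2 → N4: 14+9+20+8 = 51
Depot → N1 → N3 → N4 → N2: 14+9+15+8 = 46
Depot → N1 → N4 → N2 → N3: 14+21+8+20 = 63
Depot → N1 → N4 → N3 → N2: 14+21+15+20 = 70
Depot → N2 → N1 → N3 → N4: 15+29+9+15 = 68
Depot → N2 → N1 → N4 → N3: 15+29+21+15 = 80
Depot → N2 → N3 → N1 → N4: 15+20+9+21 = 65
Depot → N2 → N3 → N4 → N1: 15+20+15+21 = 71
Depot → N2 → N4 → N1 → N3: 15+8+21+9 = 53
Depot → N2 → N4 → N3 → N1: 15+8+15+9 = 47
Depot → N3 → N1 → N2 → N4: 5+9+29+8 = 51
Depot → N3 → N1 → N4 → N2: 5+9+21+8 = 43
… (10 more)
The minimum is 43.
One shortest path: Depot → N3 → N1 → N4 → N2.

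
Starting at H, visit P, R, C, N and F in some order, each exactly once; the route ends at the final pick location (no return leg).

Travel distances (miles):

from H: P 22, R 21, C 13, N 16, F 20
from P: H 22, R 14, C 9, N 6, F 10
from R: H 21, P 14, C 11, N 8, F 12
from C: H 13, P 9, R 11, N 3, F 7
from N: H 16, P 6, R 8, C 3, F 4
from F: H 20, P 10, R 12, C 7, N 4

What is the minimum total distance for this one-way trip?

There are 5! = 120 possible orderings.
H → P → R → C → N → F: 22+14+11+3+4 = 54
H → P → R → C → F → N: 22+14+11+7+4 = 58
H → P → R → N → C → F: 22+14+8+3+7 = 54
H → P → R → N → F → C: 22+14+8+4+7 = 55
H → P → R → F → C → N: 22+14+12+7+3 = 58
H → P → R → F → N → C: 22+14+12+4+3 = 55
H → P → C → R → N → F: 22+9+11+8+4 = 54
H → P → C → R → F → N: 22+9+11+12+4 = 58
H → P → C → N → R → F: 22+9+3+8+12 = 54
H → P → C → N → F → R: 22+9+3+4+12 = 50
H → P → C → F → R → N: 22+9+7+12+8 = 58
H → P → C → F → N → R: 22+9+7+4+8 = 50
H → P → N → R → C → F: 22+6+8+11+7 = 54
H → P → N → R → F → C: 22+6+8+12+7 = 55
… (106 more)
H → C → P → N → F → R: 13+9+6+4+12 = 44  ← best
The minimum is 44.
One shortest path: H → C → P → N → F → R.

44 miles — the minimum one-way total.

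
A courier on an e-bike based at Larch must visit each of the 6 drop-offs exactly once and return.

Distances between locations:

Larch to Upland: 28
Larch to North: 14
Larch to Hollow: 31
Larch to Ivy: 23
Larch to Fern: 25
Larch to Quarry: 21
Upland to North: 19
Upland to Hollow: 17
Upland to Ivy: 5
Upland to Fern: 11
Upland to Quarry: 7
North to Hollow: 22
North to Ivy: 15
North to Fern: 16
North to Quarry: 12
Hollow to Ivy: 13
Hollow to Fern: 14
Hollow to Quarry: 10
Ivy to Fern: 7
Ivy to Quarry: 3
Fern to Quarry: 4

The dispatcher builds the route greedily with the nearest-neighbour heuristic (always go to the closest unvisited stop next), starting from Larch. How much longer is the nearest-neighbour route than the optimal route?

The nearest-neighbour route is 1 longer than optimal.

From Larch: North=14, Quarry=21, Ivy=23, Fern=25, Upland=28, Hollow=31 → choose North (14).
From North: Quarry=12, Ivy=15, Fern=16, Upland=19, Hollow=22 → choose Quarry (12).
From Quarry: Ivy=3, Fern=4, Upland=7, Hollow=10 → choose Ivy (3).
From Ivy: Upland=5, Fern=7, Hollow=13 → choose Upland (5).
From Upland: Fern=11, Hollow=17 → choose Fern (11).
From Fern: Hollow=14 → choose Hollow (14).
NN route Larch → North → Quarry → Ivy → Upland → Fern → Hollow → Larch costs 90.
Optimal: Larch → North → Hollow → Fern → Quarry → Upland → Ivy → Larch costs 89 (by enumerating all 360 distinct tours).
Excess = 90 − 89 = 1.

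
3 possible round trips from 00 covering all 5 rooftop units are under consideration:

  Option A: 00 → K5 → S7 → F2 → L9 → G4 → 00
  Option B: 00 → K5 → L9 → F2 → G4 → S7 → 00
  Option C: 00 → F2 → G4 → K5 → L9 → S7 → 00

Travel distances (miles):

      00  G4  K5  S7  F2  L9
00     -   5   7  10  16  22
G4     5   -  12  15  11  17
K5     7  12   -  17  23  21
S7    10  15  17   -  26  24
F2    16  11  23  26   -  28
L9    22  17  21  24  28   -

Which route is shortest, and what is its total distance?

Option A: 7 + 17 + 26 + 28 + 17 + 5 = 100
Option B: 7 + 21 + 28 + 11 + 15 + 10 = 92
Option C: 16 + 11 + 12 + 21 + 24 + 10 = 94

Shortest is Option B, total 92 miles.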